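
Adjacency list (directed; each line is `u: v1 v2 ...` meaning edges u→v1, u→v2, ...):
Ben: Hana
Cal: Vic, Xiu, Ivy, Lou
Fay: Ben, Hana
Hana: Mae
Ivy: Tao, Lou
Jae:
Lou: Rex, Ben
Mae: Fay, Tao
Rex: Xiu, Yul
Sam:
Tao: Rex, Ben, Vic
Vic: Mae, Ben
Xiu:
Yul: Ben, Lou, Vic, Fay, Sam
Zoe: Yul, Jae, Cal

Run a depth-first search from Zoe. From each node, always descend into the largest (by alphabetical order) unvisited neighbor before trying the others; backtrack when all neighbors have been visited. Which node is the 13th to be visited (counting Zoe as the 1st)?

Jae

Visit Zoe
Zoe → Yul
Yul → Vic
Vic → Mae
Mae → Tao
Tao → Rex
Rex → Xiu
Tao → Ben
Ben → Hana
Mae → Fay
Yul → Sam
Yul → Lou
Zoe → Jae
Zoe → Cal
Cal → Ivy

Visit order: Zoe, Yul, Vic, Mae, Tao, Rex, Xiu, Ben, Hana, Fay, Sam, Lou, Jae, Cal, Ivy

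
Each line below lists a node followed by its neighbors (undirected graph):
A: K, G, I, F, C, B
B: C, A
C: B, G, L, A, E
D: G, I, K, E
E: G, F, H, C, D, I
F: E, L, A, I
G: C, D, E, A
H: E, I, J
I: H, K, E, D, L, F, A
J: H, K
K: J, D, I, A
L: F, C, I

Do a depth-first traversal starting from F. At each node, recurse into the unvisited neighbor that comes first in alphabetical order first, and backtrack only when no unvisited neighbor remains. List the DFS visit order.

Visit F
F → A
A → B
B → C
C → E
E → D
D → G
D → I
I → H
H → J
J → K
I → L

F A B C E D G I H J K L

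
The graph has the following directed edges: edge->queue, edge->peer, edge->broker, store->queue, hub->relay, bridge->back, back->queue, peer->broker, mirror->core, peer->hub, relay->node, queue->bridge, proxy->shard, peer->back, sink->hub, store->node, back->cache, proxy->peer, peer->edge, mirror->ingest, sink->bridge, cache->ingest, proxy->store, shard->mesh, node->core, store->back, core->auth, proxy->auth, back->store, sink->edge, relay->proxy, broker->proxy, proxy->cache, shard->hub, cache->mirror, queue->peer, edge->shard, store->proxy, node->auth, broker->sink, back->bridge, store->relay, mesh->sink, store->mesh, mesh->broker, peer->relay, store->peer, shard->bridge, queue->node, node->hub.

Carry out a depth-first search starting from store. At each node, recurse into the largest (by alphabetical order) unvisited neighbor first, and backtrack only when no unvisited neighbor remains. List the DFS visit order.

Visit store
store → relay
relay → proxy
proxy → shard
shard → mesh
mesh → sink
sink → hub
sink → edge
edge → queue
queue → peer
peer → broker
peer → back
back → cache
cache → mirror
mirror → ingest
mirror → core
core → auth
back → bridge
queue → node

store -> relay -> proxy -> shard -> mesh -> sink -> hub -> edge -> queue -> peer -> broker -> back -> cache -> mirror -> ingest -> core -> auth -> bridge -> node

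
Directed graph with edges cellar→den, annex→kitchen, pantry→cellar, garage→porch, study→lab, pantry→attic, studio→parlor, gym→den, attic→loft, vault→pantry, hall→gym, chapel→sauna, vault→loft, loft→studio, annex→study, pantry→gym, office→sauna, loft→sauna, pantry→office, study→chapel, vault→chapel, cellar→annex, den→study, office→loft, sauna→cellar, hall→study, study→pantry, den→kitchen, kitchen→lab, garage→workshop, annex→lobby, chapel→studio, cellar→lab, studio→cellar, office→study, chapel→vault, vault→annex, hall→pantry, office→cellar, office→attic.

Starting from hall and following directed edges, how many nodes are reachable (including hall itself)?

18

BFS from hall visits: hall, gym, pantry, study, den, attic, cellar, office, chapel, lab, kitchen, loft, annex, sauna, studio, vault, lobby, parlor
Reachable nodes: 18 of 21 total.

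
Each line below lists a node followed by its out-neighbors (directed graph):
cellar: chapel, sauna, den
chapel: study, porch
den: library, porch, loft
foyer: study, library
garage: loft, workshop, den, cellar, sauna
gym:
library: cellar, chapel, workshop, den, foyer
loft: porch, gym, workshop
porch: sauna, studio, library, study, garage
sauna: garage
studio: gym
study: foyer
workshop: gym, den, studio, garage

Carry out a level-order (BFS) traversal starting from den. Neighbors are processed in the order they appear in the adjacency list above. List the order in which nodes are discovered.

den, library, porch, loft, cellar, chapel, workshop, foyer, sauna, studio, study, garage, gym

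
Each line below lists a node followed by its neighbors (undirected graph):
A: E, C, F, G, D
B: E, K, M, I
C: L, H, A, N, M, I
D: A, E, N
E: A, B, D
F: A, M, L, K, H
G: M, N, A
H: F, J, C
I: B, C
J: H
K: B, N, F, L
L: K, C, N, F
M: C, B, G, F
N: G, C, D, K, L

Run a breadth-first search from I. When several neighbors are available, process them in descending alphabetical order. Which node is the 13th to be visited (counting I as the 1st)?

F

Visit I; enqueue C, B → queue [C, B]
Visit C; enqueue N, M, L, H, A → queue [B, N, M, L, H, A]
Visit B; enqueue K, E → queue [N, M, L, H, A, K, E]
Visit N; enqueue G, D → queue [M, L, H, A, K, E, G, D]
Visit M; enqueue F → queue [L, H, A, K, E, G, D, F]
Visit L → queue [H, A, K, E, G, D, F]
Visit H; enqueue J → queue [A, K, E, G, D, F, J]
Visit A → queue [K, E, G, D, F, J]
Visit K → queue [E, G, D, F, J]
Visit E → queue [G, D, F, J]
Visit G → queue [D, F, J]
Visit D → queue [F, J]
Visit F → queue [J]
Visit J → queue []

Visit order: I, C, B, N, M, L, H, A, K, E, G, D, F, J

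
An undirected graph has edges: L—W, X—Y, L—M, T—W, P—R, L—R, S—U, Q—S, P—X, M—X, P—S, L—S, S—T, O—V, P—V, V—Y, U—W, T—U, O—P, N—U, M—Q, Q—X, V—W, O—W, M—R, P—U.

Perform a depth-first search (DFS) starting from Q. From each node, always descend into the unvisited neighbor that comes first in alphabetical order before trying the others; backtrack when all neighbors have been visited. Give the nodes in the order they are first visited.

Visit Q
Q → M
M → L
L → R
R → P
P → O
O → V
V → W
W → T
T → S
S → U
U → N
V → Y
Y → X

Q → M → L → R → P → O → V → W → T → S → U → N → Y → X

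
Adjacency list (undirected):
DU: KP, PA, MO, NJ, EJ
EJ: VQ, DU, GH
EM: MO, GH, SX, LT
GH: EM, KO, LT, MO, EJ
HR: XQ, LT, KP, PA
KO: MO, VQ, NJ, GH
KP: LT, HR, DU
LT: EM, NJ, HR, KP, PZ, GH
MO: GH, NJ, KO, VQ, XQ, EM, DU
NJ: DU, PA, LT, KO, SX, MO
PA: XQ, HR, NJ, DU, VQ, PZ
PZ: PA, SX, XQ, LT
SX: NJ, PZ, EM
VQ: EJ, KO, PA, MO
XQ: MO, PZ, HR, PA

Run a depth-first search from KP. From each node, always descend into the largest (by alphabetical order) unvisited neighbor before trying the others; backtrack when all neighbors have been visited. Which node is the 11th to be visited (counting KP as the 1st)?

GH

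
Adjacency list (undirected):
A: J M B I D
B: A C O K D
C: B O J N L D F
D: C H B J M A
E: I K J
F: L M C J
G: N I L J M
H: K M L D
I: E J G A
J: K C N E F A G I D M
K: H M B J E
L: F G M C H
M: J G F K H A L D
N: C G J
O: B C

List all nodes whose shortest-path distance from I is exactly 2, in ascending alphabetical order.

Level 0: I
Level 1: A, E, G, J
Level 2: B, C, D, F, K, L, M, N
Level 3: H, O

B, C, D, F, K, L, M, N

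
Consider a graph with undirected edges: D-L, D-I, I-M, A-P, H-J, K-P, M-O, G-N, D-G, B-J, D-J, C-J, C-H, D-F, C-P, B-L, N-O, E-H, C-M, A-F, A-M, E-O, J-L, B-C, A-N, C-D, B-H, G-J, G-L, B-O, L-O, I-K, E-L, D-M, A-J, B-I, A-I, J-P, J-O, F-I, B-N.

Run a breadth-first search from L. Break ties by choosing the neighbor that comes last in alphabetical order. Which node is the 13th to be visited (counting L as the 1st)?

A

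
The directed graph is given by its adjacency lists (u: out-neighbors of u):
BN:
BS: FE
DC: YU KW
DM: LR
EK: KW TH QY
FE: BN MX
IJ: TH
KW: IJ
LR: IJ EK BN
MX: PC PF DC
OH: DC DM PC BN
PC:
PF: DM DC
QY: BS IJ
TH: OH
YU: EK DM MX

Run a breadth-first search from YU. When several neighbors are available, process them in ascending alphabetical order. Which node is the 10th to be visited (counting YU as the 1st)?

PC

Visit YU; enqueue DM, EK, MX → queue [DM, EK, MX]
Visit DM; enqueue LR → queue [EK, MX, LR]
Visit EK; enqueue KW, QY, TH → queue [MX, LR, KW, QY, TH]
Visit MX; enqueue DC, PC, PF → queue [LR, KW, QY, TH, DC, PC, PF]
Visit LR; enqueue BN, IJ → queue [KW, QY, TH, DC, PC, PF, BN, IJ]
Visit KW → queue [QY, TH, DC, PC, PF, BN, IJ]
Visit QY; enqueue BS → queue [TH, DC, PC, PF, BN, IJ, BS]
Visit TH; enqueue OH → queue [DC, PC, PF, BN, IJ, BS, OH]
Visit DC → queue [PC, PF, BN, IJ, BS, OH]
Visit PC → queue [PF, BN, IJ, BS, OH]
Visit PF → queue [BN, IJ, BS, OH]
Visit BN → queue [IJ, BS, OH]
Visit IJ → queue [BS, OH]
Visit BS; enqueue FE → queue [OH, FE]
Visit OH → queue [FE]
Visit FE → queue []

Visit order: YU, DM, EK, MX, LR, KW, QY, TH, DC, PC, PF, BN, IJ, BS, OH, FE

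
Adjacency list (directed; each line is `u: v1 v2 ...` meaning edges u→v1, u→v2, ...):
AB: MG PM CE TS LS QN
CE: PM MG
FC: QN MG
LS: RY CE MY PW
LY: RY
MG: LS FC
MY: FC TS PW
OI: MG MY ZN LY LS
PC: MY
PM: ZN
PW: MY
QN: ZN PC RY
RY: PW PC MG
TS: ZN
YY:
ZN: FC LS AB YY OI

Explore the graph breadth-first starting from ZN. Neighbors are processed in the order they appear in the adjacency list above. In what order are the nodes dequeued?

ZN → FC → LS → AB → YY → OI → QN → MG → RY → CE → MY → PW → PM → TS → LY → PC

Visit ZN; enqueue FC, LS, AB, YY, OI → queue [FC, LS, AB, YY, OI]
Visit FC; enqueue QN, MG → queue [LS, AB, YY, OI, QN, MG]
Visit LS; enqueue RY, CE, MY, PW → queue [AB, YY, OI, QN, MG, RY, CE, MY, PW]
Visit AB; enqueue PM, TS → queue [YY, OI, QN, MG, RY, CE, MY, PW, PM, TS]
Visit YY → queue [OI, QN, MG, RY, CE, MY, PW, PM, TS]
Visit OI; enqueue LY → queue [QN, MG, RY, CE, MY, PW, PM, TS, LY]
Visit QN; enqueue PC → queue [MG, RY, CE, MY, PW, PM, TS, LY, PC]
Visit MG → queue [RY, CE, MY, PW, PM, TS, LY, PC]
Visit RY → queue [CE, MY, PW, PM, TS, LY, PC]
Visit CE → queue [MY, PW, PM, TS, LY, PC]
Visit MY → queue [PW, PM, TS, LY, PC]
Visit PW → queue [PM, TS, LY, PC]
Visit PM → queue [TS, LY, PC]
Visit TS → queue [LY, PC]
Visit LY → queue [PC]
Visit PC → queue []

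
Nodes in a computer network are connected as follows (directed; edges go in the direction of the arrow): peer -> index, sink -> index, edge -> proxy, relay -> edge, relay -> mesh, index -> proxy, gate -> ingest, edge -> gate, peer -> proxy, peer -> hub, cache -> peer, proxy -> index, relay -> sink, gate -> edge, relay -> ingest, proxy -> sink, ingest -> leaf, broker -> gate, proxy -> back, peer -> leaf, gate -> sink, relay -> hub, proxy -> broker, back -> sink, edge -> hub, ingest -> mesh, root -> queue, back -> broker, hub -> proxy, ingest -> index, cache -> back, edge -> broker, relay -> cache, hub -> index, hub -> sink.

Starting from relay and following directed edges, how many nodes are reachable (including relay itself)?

14

BFS from relay visits: relay, cache, edge, hub, ingest, mesh, sink, back, peer, broker, gate, proxy, index, leaf
Reachable nodes: 14 of 16 total.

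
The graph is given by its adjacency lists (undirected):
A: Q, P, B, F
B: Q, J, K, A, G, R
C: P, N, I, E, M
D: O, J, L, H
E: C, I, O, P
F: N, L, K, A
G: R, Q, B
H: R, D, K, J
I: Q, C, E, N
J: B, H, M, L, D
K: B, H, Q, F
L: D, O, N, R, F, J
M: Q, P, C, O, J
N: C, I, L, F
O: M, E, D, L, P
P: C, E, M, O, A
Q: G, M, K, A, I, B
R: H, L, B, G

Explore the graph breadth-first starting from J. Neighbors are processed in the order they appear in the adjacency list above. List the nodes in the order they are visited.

J, B, H, M, L, D, Q, K, A, G, R, P, C, O, N, F, I, E

Visit J; enqueue B, H, M, L, D → queue [B, H, M, L, D]
Visit B; enqueue Q, K, A, G, R → queue [H, M, L, D, Q, K, A, G, R]
Visit H → queue [M, L, D, Q, K, A, G, R]
Visit M; enqueue P, C, O → queue [L, D, Q, K, A, G, R, P, C, O]
Visit L; enqueue N, F → queue [D, Q, K, A, G, R, P, C, O, N, F]
Visit D → queue [Q, K, A, G, R, P, C, O, N, F]
Visit Q; enqueue I → queue [K, A, G, R, P, C, O, N, F, I]
Visit K → queue [A, G, R, P, C, O, N, F, I]
Visit A → queue [G, R, P, C, O, N, F, I]
Visit G → queue [R, P, C, O, N, F, I]
Visit R → queue [P, C, O, N, F, I]
Visit P; enqueue E → queue [C, O, N, F, I, E]
Visit C → queue [O, N, F, I, E]
Visit O → queue [N, F, I, E]
Visit N → queue [F, I, E]
Visit F → queue [I, E]
Visit I → queue [E]
Visit E → queue []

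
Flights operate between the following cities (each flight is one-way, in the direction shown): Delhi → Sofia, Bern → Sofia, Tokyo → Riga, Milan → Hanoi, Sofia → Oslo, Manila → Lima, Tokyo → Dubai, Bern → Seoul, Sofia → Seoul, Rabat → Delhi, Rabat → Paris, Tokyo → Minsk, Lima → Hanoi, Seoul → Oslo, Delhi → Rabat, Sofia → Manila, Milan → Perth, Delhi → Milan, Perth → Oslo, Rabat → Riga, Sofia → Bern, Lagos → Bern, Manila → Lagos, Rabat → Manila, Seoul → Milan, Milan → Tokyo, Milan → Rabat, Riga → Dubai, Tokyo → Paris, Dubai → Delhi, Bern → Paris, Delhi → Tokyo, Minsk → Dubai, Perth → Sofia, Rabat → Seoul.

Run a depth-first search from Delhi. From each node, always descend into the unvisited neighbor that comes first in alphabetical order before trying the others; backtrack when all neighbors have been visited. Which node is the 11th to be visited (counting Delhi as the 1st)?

Visit Delhi
Delhi → Milan
Milan → Hanoi
Milan → Perth
Perth → Oslo
Perth → Sofia
Sofia → Bern
Bern → Paris
Bern → Seoul
Sofia → Manila
Manila → Lagos
Manila → Lima
Milan → Rabat
Rabat → Riga
Riga → Dubai
Milan → Tokyo
Tokyo → Minsk

Visit order: Delhi, Milan, Hanoi, Perth, Oslo, Sofia, Bern, Paris, Seoul, Manila, Lagos, Lima, Rabat, Riga, Dubai, Tokyo, Minsk

Lagos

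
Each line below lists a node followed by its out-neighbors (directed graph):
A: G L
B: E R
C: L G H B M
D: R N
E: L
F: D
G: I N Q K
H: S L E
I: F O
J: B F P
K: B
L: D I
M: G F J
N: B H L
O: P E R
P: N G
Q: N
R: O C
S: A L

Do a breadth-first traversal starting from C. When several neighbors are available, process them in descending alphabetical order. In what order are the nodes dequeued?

Visit C; enqueue M, L, H, G, B → queue [M, L, H, G, B]
Visit M; enqueue J, F → queue [L, H, G, B, J, F]
Visit L; enqueue I, D → queue [H, G, B, J, F, I, D]
Visit H; enqueue S, E → queue [G, B, J, F, I, D, S, E]
Visit G; enqueue Q, N, K → queue [B, J, F, I, D, S, E, Q, N, K]
Visit B; enqueue R → queue [J, F, I, D, S, E, Q, N, K, R]
Visit J; enqueue P → queue [F, I, D, S, E, Q, N, K, R, P]
Visit F → queue [I, D, S, E, Q, N, K, R, P]
Visit I; enqueue O → queue [D, S, E, Q, N, K, R, P, O]
Visit D → queue [S, E, Q, N, K, R, P, O]
Visit S; enqueue A → queue [E, Q, N, K, R, P, O, A]
Visit E → queue [Q, N, K, R, P, O, A]
Visit Q → queue [N, K, R, P, O, A]
Visit N → queue [K, R, P, O, A]
Visit K → queue [R, P, O, A]
Visit R → queue [P, O, A]
Visit P → queue [O, A]
Visit O → queue [A]
Visit A → queue []

C -> M -> L -> H -> G -> B -> J -> F -> I -> D -> S -> E -> Q -> N -> K -> R -> P -> O -> A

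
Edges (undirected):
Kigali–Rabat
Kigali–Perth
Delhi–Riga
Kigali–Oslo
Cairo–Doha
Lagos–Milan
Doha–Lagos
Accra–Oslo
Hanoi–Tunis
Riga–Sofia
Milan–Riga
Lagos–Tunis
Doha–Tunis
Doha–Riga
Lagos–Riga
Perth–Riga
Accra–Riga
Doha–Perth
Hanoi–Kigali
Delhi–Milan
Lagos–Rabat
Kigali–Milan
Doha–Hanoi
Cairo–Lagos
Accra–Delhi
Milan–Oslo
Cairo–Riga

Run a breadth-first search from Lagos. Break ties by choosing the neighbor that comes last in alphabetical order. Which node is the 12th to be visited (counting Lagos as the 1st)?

Visit Lagos; enqueue Tunis, Riga, Rabat, Milan, Doha, Cairo → queue [Tunis, Riga, Rabat, Milan, Doha, Cairo]
Visit Tunis; enqueue Hanoi → queue [Riga, Rabat, Milan, Doha, Cairo, Hanoi]
Visit Riga; enqueue Sofia, Perth, Delhi, Accra → queue [Rabat, Milan, Doha, Cairo, Hanoi, Sofia, Perth, Delhi, Accra]
Visit Rabat; enqueue Kigali → queue [Milan, Doha, Cairo, Hanoi, Sofia, Perth, Delhi, Accra, Kigali]
Visit Milan; enqueue Oslo → queue [Doha, Cairo, Hanoi, Sofia, Perth, Delhi, Accra, Kigali, Oslo]
Visit Doha → queue [Cairo, Hanoi, Sofia, Perth, Delhi, Accra, Kigali, Oslo]
Visit Cairo → queue [Hanoi, Sofia, Perth, Delhi, Accra, Kigali, Oslo]
Visit Hanoi → queue [Sofia, Perth, Delhi, Accra, Kigali, Oslo]
Visit Sofia → queue [Perth, Delhi, Accra, Kigali, Oslo]
Visit Perth → queue [Delhi, Accra, Kigali, Oslo]
Visit Delhi → queue [Accra, Kigali, Oslo]
Visit Accra → queue [Kigali, Oslo]
Visit Kigali → queue [Oslo]
Visit Oslo → queue []

Visit order: Lagos, Tunis, Riga, Rabat, Milan, Doha, Cairo, Hanoi, Sofia, Perth, Delhi, Accra, Kigali, Oslo

Accra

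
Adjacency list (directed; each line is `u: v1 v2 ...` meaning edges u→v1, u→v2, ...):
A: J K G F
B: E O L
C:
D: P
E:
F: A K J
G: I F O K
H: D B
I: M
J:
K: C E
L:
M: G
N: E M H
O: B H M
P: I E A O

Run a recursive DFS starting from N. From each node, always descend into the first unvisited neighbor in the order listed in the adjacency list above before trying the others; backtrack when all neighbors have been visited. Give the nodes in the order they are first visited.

N, E, M, G, I, F, A, J, K, C, O, B, L, H, D, P

Visit N
N → E
N → M
M → G
G → I
G → F
F → A
A → J
A → K
K → C
G → O
O → B
B → L
O → H
H → D
D → P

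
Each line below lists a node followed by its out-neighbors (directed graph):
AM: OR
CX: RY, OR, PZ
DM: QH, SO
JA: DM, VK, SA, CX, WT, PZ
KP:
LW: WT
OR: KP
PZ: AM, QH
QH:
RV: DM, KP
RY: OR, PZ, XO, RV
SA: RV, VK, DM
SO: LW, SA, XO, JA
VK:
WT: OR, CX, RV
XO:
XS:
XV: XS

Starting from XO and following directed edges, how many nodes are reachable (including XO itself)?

1

BFS from XO visits: XO
Reachable nodes: 1 of 18 total.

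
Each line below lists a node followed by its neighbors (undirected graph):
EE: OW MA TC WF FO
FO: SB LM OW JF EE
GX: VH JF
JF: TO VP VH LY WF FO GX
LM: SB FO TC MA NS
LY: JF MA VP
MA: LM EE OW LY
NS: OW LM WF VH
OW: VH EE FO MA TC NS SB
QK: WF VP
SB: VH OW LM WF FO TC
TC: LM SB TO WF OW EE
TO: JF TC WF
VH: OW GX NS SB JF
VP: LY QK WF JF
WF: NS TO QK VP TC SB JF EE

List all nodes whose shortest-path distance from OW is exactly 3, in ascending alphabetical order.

Level 0: OW
Level 1: EE, FO, MA, NS, SB, TC, VH
Level 2: GX, JF, LM, LY, TO, WF
Level 3: QK, VP

QK, VP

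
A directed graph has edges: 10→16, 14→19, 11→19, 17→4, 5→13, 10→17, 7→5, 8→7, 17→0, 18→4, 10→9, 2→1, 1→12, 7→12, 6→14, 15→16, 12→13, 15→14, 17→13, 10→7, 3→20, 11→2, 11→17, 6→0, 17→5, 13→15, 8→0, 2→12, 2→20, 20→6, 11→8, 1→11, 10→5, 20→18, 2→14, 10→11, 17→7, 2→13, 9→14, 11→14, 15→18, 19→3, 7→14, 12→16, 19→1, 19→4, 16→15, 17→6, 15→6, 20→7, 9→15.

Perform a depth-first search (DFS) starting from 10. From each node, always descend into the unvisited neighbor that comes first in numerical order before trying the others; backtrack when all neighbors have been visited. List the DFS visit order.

Visit 10
10 → 5
5 → 13
13 → 15
15 → 6
6 → 0
6 → 14
14 → 19
19 → 1
1 → 11
11 → 2
2 → 12
12 → 16
2 → 20
20 → 7
20 → 18
18 → 4
11 → 8
11 → 17
19 → 3
10 → 9

10, 5, 13, 15, 6, 0, 14, 19, 1, 11, 2, 12, 16, 20, 7, 18, 4, 8, 17, 3, 9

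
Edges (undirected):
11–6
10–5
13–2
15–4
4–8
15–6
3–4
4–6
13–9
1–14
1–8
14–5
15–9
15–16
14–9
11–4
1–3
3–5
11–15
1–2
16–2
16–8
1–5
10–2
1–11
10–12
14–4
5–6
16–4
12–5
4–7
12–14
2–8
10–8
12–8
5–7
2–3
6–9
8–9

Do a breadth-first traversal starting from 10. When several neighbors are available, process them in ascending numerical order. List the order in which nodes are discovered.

10 → 2 → 5 → 8 → 12 → 1 → 3 → 13 → 16 → 6 → 7 → 14 → 4 → 9 → 11 → 15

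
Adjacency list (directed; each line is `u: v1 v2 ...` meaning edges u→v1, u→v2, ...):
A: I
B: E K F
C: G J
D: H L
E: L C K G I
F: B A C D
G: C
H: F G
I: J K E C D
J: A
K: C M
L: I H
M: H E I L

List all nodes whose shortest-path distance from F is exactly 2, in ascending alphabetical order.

E, G, H, I, J, K, L

Level 0: F
Level 1: A, B, C, D
Level 2: E, G, H, I, J, K, L
Level 3: M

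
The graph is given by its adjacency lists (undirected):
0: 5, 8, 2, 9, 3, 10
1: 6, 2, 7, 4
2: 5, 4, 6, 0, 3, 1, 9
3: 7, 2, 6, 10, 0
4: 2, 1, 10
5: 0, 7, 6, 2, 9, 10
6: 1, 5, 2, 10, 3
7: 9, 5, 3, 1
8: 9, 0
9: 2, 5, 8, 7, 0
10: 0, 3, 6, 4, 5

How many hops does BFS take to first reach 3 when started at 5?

Level 0: 5
Level 1: 0, 2, 6, 7, 9, 10
Level 2: 1, 3, 4, 8
3 first appears at level 2.

2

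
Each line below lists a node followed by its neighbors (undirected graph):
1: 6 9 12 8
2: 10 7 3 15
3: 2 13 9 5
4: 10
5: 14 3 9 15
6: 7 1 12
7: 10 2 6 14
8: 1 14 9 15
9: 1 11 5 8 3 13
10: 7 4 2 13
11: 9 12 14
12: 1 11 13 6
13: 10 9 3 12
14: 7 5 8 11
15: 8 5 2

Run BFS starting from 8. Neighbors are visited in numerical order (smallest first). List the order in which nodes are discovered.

Visit 8; enqueue 1, 9, 14, 15 → queue [1, 9, 14, 15]
Visit 1; enqueue 6, 12 → queue [9, 14, 15, 6, 12]
Visit 9; enqueue 3, 5, 11, 13 → queue [14, 15, 6, 12, 3, 5, 11, 13]
Visit 14; enqueue 7 → queue [15, 6, 12, 3, 5, 11, 13, 7]
Visit 15; enqueue 2 → queue [6, 12, 3, 5, 11, 13, 7, 2]
Visit 6 → queue [12, 3, 5, 11, 13, 7, 2]
Visit 12 → queue [3, 5, 11, 13, 7, 2]
Visit 3 → queue [5, 11, 13, 7, 2]
Visit 5 → queue [11, 13, 7, 2]
Visit 11 → queue [13, 7, 2]
Visit 13; enqueue 10 → queue [7, 2, 10]
Visit 7 → queue [2, 10]
Visit 2 → queue [10]
Visit 10; enqueue 4 → queue [4]
Visit 4 → queue []

8, 1, 9, 14, 15, 6, 12, 3, 5, 11, 13, 7, 2, 10, 4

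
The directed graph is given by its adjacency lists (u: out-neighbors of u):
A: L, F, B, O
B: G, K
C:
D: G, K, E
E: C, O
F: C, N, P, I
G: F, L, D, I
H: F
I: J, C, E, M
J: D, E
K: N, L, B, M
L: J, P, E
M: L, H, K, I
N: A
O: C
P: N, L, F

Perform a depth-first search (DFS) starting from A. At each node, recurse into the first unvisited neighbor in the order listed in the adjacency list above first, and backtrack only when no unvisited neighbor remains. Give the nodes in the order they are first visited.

A -> L -> J -> D -> G -> F -> C -> N -> P -> I -> E -> O -> M -> H -> K -> B

Visit A
A → L
L → J
J → D
D → G
G → F
F → C
F → N
F → P
F → I
I → E
E → O
I → M
M → H
M → K
K → B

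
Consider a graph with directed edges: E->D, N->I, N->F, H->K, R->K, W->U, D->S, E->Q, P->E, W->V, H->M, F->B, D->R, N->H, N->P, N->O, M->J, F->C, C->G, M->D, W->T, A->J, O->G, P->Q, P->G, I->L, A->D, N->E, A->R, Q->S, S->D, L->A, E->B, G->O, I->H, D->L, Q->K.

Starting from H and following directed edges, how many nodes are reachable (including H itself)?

9

BFS from H visits: H, M, K, J, D, S, R, L, A
Reachable nodes: 9 of 23 total.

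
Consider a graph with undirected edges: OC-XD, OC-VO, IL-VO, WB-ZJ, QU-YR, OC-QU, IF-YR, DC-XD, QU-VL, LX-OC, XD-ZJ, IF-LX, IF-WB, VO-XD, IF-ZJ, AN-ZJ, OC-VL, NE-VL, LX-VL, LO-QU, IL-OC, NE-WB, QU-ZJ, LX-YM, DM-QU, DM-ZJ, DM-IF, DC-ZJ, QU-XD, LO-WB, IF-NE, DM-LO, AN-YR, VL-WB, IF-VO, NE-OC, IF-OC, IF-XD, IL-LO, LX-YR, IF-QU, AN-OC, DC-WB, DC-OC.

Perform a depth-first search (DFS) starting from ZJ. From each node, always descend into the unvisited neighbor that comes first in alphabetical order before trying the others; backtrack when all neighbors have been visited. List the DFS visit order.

ZJ -> AN -> OC -> DC -> WB -> IF -> DM -> LO -> IL -> VO -> XD -> QU -> VL -> LX -> YM -> YR -> NE

Visit ZJ
ZJ → AN
AN → OC
OC → DC
DC → WB
WB → IF
IF → DM
DM → LO
LO → IL
IL → VO
VO → XD
XD → QU
QU → VL
VL → LX
LX → YM
LX → YR
VL → NE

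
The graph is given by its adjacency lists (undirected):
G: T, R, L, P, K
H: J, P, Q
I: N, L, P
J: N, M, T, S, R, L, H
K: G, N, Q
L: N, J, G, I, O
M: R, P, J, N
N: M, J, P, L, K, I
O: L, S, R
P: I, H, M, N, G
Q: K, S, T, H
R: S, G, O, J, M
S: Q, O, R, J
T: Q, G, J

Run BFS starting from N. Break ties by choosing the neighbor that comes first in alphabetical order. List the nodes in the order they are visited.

Visit N; enqueue I, J, K, L, M, P → queue [I, J, K, L, M, P]
Visit I → queue [J, K, L, M, P]
Visit J; enqueue H, R, S, T → queue [K, L, M, P, H, R, S, T]
Visit K; enqueue G, Q → queue [L, M, P, H, R, S, T, G, Q]
Visit L; enqueue O → queue [M, P, H, R, S, T, G, Q, O]
Visit M → queue [P, H, R, S, T, G, Q, O]
Visit P → queue [H, R, S, T, G, Q, O]
Visit H → queue [R, S, T, G, Q, O]
Visit R → queue [S, T, G, Q, O]
Visit S → queue [T, G, Q, O]
Visit T → queue [G, Q, O]
Visit G → queue [Q, O]
Visit Q → queue [O]
Visit O → queue []

N, I, J, K, L, M, P, H, R, S, T, G, Q, O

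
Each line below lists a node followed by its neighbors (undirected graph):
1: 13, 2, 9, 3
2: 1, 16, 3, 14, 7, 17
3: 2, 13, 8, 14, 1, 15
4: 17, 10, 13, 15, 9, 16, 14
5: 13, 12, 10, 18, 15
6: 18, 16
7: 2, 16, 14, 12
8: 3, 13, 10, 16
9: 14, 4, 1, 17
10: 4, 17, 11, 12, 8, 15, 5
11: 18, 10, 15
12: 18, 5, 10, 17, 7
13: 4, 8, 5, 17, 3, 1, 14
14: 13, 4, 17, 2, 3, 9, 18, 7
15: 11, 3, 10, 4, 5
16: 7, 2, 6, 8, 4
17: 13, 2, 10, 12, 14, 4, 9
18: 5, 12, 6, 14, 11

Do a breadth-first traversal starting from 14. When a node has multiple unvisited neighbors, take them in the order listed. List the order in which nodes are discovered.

14, 13, 4, 17, 2, 3, 9, 18, 7, 8, 5, 1, 10, 15, 16, 12, 6, 11

Visit 14; enqueue 13, 4, 17, 2, 3, 9, 18, 7 → queue [13, 4, 17, 2, 3, 9, 18, 7]
Visit 13; enqueue 8, 5, 1 → queue [4, 17, 2, 3, 9, 18, 7, 8, 5, 1]
Visit 4; enqueue 10, 15, 16 → queue [17, 2, 3, 9, 18, 7, 8, 5, 1, 10, 15, 16]
Visit 17; enqueue 12 → queue [2, 3, 9, 18, 7, 8, 5, 1, 10, 15, 16, 12]
Visit 2 → queue [3, 9, 18, 7, 8, 5, 1, 10, 15, 16, 12]
Visit 3 → queue [9, 18, 7, 8, 5, 1, 10, 15, 16, 12]
Visit 9 → queue [18, 7, 8, 5, 1, 10, 15, 16, 12]
Visit 18; enqueue 6, 11 → queue [7, 8, 5, 1, 10, 15, 16, 12, 6, 11]
Visit 7 → queue [8, 5, 1, 10, 15, 16, 12, 6, 11]
Visit 8 → queue [5, 1, 10, 15, 16, 12, 6, 11]
Visit 5 → queue [1, 10, 15, 16, 12, 6, 11]
Visit 1 → queue [10, 15, 16, 12, 6, 11]
Visit 10 → queue [15, 16, 12, 6, 11]
Visit 15 → queue [16, 12, 6, 11]
Visit 16 → queue [12, 6, 11]
Visit 12 → queue [6, 11]
Visit 6 → queue [11]
Visit 11 → queue []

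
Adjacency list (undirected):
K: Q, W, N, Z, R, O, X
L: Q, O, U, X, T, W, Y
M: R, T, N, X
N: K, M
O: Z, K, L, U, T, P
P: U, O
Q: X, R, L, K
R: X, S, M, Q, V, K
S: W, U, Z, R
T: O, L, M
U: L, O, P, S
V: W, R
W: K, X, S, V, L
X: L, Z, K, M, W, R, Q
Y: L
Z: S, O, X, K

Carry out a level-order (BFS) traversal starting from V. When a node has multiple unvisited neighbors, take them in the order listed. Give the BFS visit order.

Visit V; enqueue W, R → queue [W, R]
Visit W; enqueue K, X, S, L → queue [R, K, X, S, L]
Visit R; enqueue M, Q → queue [K, X, S, L, M, Q]
Visit K; enqueue N, Z, O → queue [X, S, L, M, Q, N, Z, O]
Visit X → queue [S, L, M, Q, N, Z, O]
Visit S; enqueue U → queue [L, M, Q, N, Z, O, U]
Visit L; enqueue T, Y → queue [M, Q, N, Z, O, U, T, Y]
Visit M → queue [Q, N, Z, O, U, T, Y]
Visit Q → queue [N, Z, O, U, T, Y]
Visit N → queue [Z, O, U, T, Y]
Visit Z → queue [O, U, T, Y]
Visit O; enqueue P → queue [U, T, Y, P]
Visit U → queue [T, Y, P]
Visit T → queue [Y, P]
Visit Y → queue [P]
Visit P → queue []

V, W, R, K, X, S, L, M, Q, N, Z, O, U, T, Y, P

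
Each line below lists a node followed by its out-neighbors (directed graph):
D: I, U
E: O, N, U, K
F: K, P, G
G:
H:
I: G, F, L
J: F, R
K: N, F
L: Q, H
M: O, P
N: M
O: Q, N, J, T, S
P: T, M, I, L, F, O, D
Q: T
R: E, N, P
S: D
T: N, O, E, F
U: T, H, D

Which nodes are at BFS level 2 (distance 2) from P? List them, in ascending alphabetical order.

E, G, H, J, K, N, Q, S, U

Level 0: P
Level 1: D, F, I, L, M, O, T
Level 2: E, G, H, J, K, N, Q, S, U
Level 3: R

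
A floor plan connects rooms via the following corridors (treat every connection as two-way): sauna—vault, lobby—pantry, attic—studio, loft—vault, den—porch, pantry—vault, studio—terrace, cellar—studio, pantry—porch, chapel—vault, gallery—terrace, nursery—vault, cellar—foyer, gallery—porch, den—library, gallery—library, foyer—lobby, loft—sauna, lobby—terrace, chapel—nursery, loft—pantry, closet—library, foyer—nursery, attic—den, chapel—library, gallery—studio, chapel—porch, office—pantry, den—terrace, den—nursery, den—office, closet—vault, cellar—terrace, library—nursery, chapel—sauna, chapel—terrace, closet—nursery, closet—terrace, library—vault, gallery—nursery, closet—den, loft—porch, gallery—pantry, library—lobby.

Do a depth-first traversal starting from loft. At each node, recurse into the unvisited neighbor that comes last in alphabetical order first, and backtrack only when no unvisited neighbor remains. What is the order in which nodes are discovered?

loft, vault, sauna, chapel, terrace, studio, gallery, porch, pantry, office, den, nursery, library, lobby, foyer, cellar, closet, attic

Visit loft
loft → vault
vault → sauna
sauna → chapel
chapel → terrace
terrace → studio
studio → gallery
gallery → porch
porch → pantry
pantry → office
office → den
den → nursery
nursery → library
library → lobby
lobby → foyer
foyer → cellar
library → closet
den → attic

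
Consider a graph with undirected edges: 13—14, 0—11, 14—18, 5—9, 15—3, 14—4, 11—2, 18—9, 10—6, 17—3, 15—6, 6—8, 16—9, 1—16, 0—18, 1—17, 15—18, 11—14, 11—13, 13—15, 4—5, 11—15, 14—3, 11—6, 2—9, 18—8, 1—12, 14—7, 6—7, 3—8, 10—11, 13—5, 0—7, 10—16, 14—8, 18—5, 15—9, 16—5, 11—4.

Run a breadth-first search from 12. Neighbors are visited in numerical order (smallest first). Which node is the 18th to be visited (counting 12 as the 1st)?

Visit 12; enqueue 1 → queue [1]
Visit 1; enqueue 16, 17 → queue [16, 17]
Visit 16; enqueue 5, 9, 10 → queue [17, 5, 9, 10]
Visit 17; enqueue 3 → queue [5, 9, 10, 3]
Visit 5; enqueue 4, 13, 18 → queue [9, 10, 3, 4, 13, 18]
Visit 9; enqueue 2, 15 → queue [10, 3, 4, 13, 18, 2, 15]
Visit 10; enqueue 6, 11 → queue [3, 4, 13, 18, 2, 15, 6, 11]
Visit 3; enqueue 8, 14 → queue [4, 13, 18, 2, 15, 6, 11, 8, 14]
Visit 4 → queue [13, 18, 2, 15, 6, 11, 8, 14]
Visit 13 → queue [18, 2, 15, 6, 11, 8, 14]
Visit 18; enqueue 0 → queue [2, 15, 6, 11, 8, 14, 0]
Visit 2 → queue [15, 6, 11, 8, 14, 0]
Visit 15 → queue [6, 11, 8, 14, 0]
Visit 6; enqueue 7 → queue [11, 8, 14, 0, 7]
Visit 11 → queue [8, 14, 0, 7]
Visit 8 → queue [14, 0, 7]
Visit 14 → queue [0, 7]
Visit 0 → queue [7]
Visit 7 → queue []

Visit order: 12, 1, 16, 17, 5, 9, 10, 3, 4, 13, 18, 2, 15, 6, 11, 8, 14, 0, 7

0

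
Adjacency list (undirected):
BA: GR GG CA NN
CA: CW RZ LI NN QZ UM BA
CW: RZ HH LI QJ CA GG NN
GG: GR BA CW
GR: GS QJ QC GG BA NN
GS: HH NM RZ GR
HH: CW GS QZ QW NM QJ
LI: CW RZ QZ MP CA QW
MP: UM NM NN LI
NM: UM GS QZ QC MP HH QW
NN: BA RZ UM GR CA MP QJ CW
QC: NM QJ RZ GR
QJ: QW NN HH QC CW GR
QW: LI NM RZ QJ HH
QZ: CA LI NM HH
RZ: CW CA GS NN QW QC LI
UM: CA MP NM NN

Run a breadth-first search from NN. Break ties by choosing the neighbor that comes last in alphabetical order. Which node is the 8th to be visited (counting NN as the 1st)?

CA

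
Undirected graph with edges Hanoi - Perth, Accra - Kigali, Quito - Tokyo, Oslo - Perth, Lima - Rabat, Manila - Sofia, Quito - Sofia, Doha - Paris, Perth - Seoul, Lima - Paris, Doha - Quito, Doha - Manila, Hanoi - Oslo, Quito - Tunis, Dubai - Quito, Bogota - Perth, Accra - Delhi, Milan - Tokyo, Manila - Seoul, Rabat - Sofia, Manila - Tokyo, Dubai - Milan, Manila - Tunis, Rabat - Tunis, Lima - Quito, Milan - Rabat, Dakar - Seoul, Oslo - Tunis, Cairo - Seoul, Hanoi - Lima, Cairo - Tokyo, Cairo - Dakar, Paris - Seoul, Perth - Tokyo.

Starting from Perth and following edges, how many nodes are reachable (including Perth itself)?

18

BFS from Perth visits: Perth, Tokyo, Seoul, Oslo, Hanoi, Bogota, Quito, Milan, Manila, Cairo, Paris, Dakar, Tunis, Lima, Sofia, Dubai, Doha, Rabat
Reachable nodes: 18 of 21 total.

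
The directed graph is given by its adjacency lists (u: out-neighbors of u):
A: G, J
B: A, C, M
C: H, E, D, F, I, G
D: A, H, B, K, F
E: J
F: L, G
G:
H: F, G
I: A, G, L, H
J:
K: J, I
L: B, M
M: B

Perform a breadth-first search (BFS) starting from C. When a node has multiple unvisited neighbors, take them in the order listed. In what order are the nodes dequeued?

C -> H -> E -> D -> F -> I -> G -> J -> A -> B -> K -> L -> M

Visit C; enqueue H, E, D, F, I, G → queue [H, E, D, F, I, G]
Visit H → queue [E, D, F, I, G]
Visit E; enqueue J → queue [D, F, I, G, J]
Visit D; enqueue A, B, K → queue [F, I, G, J, A, B, K]
Visit F; enqueue L → queue [I, G, J, A, B, K, L]
Visit I → queue [G, J, A, B, K, L]
Visit G → queue [J, A, B, K, L]
Visit J → queue [A, B, K, L]
Visit A → queue [B, K, L]
Visit B; enqueue M → queue [K, L, M]
Visit K → queue [L, M]
Visit L → queue [M]
Visit M → queue []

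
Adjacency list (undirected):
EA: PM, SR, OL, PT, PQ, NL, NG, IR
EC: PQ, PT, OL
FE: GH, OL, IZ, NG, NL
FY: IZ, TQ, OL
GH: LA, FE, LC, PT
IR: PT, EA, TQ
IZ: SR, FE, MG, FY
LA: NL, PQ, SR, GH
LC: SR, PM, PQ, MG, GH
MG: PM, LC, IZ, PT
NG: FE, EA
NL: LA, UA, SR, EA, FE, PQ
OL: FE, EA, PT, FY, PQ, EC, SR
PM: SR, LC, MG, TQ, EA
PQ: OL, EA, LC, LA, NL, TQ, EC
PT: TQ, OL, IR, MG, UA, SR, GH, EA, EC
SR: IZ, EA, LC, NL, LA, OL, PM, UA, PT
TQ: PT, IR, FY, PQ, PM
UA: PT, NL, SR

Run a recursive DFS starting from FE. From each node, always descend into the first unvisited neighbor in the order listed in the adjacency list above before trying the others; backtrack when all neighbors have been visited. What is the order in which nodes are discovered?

FE -> GH -> LA -> NL -> UA -> PT -> TQ -> IR -> EA -> PM -> SR -> IZ -> MG -> LC -> PQ -> OL -> FY -> EC -> NG

Visit FE
FE → GH
GH → LA
LA → NL
NL → UA
UA → PT
PT → TQ
TQ → IR
IR → EA
EA → PM
PM → SR
SR → IZ
IZ → MG
MG → LC
LC → PQ
PQ → OL
OL → FY
OL → EC
EA → NG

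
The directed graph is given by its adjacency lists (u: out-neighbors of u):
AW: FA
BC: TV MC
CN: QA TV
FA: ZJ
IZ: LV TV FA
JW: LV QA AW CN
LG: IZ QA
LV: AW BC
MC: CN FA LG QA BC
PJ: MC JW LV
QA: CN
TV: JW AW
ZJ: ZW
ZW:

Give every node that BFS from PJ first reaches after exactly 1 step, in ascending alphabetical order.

Level 0: PJ
Level 1: JW, LV, MC
Level 2: AW, BC, CN, FA, LG, QA
Level 3: IZ, TV, ZJ
Level 4: ZW

JW, LV, MC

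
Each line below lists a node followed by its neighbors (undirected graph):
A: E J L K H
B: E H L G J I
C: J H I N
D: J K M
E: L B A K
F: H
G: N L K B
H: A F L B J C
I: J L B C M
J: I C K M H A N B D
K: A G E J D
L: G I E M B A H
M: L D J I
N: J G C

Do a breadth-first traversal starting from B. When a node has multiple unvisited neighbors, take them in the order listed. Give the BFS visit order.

B -> E -> H -> L -> G -> J -> I -> A -> K -> F -> C -> M -> N -> D

Visit B; enqueue E, H, L, G, J, I → queue [E, H, L, G, J, I]
Visit E; enqueue A, K → queue [H, L, G, J, I, A, K]
Visit H; enqueue F, C → queue [L, G, J, I, A, K, F, C]
Visit L; enqueue M → queue [G, J, I, A, K, F, C, M]
Visit G; enqueue N → queue [J, I, A, K, F, C, M, N]
Visit J; enqueue D → queue [I, A, K, F, C, M, N, D]
Visit I → queue [A, K, F, C, M, N, D]
Visit A → queue [K, F, C, M, N, D]
Visit K → queue [F, C, M, N, D]
Visit F → queue [C, M, N, D]
Visit C → queue [M, N, D]
Visit M → queue [N, D]
Visit N → queue [D]
Visit D → queue []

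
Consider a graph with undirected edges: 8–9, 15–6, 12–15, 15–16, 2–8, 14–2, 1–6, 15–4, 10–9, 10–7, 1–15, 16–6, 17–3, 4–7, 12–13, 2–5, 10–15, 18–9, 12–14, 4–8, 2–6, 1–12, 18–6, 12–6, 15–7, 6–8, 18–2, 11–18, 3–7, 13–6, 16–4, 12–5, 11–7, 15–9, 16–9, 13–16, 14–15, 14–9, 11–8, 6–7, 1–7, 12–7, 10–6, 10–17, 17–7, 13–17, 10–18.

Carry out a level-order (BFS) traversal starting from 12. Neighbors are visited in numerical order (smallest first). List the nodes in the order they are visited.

Visit 12; enqueue 1, 5, 6, 7, 13, 14, 15 → queue [1, 5, 6, 7, 13, 14, 15]
Visit 1 → queue [5, 6, 7, 13, 14, 15]
Visit 5; enqueue 2 → queue [6, 7, 13, 14, 15, 2]
Visit 6; enqueue 8, 10, 16, 18 → queue [7, 13, 14, 15, 2, 8, 10, 16, 18]
Visit 7; enqueue 3, 4, 11, 17 → queue [13, 14, 15, 2, 8, 10, 16, 18, 3, 4, 11, 17]
Visit 13 → queue [14, 15, 2, 8, 10, 16, 18, 3, 4, 11, 17]
Visit 14; enqueue 9 → queue [15, 2, 8, 10, 16, 18, 3, 4, 11, 17, 9]
Visit 15 → queue [2, 8, 10, 16, 18, 3, 4, 11, 17, 9]
Visit 2 → queue [8, 10, 16, 18, 3, 4, 11, 17, 9]
Visit 8 → queue [10, 16, 18, 3, 4, 11, 17, 9]
Visit 10 → queue [16, 18, 3, 4, 11, 17, 9]
Visit 16 → queue [18, 3, 4, 11, 17, 9]
Visit 18 → queue [3, 4, 11, 17, 9]
Visit 3 → queue [4, 11, 17, 9]
Visit 4 → queue [11, 17, 9]
Visit 11 → queue [17, 9]
Visit 17 → queue [9]
Visit 9 → queue []

12, 1, 5, 6, 7, 13, 14, 15, 2, 8, 10, 16, 18, 3, 4, 11, 17, 9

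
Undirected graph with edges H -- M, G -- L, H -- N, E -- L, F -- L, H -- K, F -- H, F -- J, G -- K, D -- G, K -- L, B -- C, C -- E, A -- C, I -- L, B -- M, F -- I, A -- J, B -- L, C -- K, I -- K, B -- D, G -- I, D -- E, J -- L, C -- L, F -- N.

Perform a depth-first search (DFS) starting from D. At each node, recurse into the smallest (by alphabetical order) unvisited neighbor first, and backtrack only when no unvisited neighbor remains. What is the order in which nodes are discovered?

D -> B -> C -> A -> J -> F -> H -> K -> G -> I -> L -> E -> M -> N

Visit D
D → B
B → C
C → A
A → J
J → F
F → H
H → K
K → G
G → I
I → L
L → E
H → M
H → N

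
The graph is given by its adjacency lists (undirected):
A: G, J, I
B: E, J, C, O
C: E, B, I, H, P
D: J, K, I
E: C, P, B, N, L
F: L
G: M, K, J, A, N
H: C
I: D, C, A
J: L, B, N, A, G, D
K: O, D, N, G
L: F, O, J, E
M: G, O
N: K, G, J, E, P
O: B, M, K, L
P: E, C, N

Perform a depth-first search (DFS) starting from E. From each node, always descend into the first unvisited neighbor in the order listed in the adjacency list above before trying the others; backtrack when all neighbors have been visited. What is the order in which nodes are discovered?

E → C → B → J → L → F → O → M → G → K → D → I → A → N → P → H

Visit E
E → C
C → B
B → J
J → L
L → F
L → O
O → M
M → G
G → K
K → D
D → I
I → A
K → N
N → P
C → H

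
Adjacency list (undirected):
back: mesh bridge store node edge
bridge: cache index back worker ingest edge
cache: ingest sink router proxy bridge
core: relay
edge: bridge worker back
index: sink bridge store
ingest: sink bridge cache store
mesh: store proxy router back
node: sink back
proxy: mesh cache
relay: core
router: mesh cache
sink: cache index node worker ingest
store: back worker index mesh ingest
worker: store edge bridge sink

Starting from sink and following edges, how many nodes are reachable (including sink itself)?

BFS from sink visits: sink, cache, index, node, worker, ingest, router, proxy, bridge, store, back, edge, mesh
Reachable nodes: 13 of 15 total.

13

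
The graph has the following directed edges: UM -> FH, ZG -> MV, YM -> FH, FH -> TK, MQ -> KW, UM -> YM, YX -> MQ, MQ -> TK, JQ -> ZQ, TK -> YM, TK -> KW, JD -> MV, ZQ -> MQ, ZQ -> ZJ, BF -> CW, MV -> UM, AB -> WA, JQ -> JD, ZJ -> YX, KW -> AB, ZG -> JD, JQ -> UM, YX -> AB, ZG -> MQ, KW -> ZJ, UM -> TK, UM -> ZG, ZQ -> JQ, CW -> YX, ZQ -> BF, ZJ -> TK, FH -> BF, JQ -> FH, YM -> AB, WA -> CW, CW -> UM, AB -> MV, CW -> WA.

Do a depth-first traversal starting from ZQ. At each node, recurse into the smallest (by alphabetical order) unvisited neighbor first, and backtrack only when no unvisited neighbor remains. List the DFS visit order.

Visit ZQ
ZQ → BF
BF → CW
CW → UM
UM → FH
FH → TK
TK → KW
KW → AB
AB → MV
AB → WA
KW → ZJ
ZJ → YX
YX → MQ
TK → YM
UM → ZG
ZG → JD
ZQ → JQ

ZQ BF CW UM FH TK KW AB MV WA ZJ YX MQ YM ZG JD JQ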